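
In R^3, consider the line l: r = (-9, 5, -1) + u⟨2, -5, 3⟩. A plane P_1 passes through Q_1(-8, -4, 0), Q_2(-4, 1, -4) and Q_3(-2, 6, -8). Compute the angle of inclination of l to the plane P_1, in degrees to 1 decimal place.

7.3

Q_1Q_2 = (4, 5, -4), Q_1Q_3 = (6, 10, -8); a normal to P_1 is Q_1Q_2 × Q_1Q_3 = (0, 8, 10).
Using Q_1: P_1 has equation 8y + 10z = -32.
sin θ = |n·v| / (|n||v|) = |-10| / (√164 · √38) = 0.12667.
θ ≈ 7.3°.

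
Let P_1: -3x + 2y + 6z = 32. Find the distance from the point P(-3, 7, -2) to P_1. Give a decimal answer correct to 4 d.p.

n·P − d = (-3)·(-3) + (2)·(7) + (6)·(-2) − 32 = -21; |n| = √49.
Distance = |-21| / √49 = 21/√49 ≈ 3.0000.

3.0000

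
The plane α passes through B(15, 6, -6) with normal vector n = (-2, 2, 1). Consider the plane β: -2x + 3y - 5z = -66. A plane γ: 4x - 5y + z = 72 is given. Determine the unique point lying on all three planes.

α: n·r = n·B gives -2x + 2y + z = -24.
Solving the 3×3 linear system -2x + 2y + z = -24, -2x + 3y - 5z = -66, 4x - 5y + z = 72 (e.g. by elimination or Cramer's rule, determinant = 6) gives (9, -6, 6).

(9, -6, 6)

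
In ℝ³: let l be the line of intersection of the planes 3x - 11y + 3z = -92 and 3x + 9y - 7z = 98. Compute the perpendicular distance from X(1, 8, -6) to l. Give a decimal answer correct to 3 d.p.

1.715

Direction of l: (3, -11, 3) × (3, 9, -7) = (50, 30, 60).
A point on l: solving the two plane equations with x = 0 gives (0, 7, -5).
Taking (0, 7, -5) on l with direction v = (50, 30, 60): w = X − (0, 7, -5) = (1, 1, -1), and w × v = (90, -110, -20).
Distance = |w × v| / |v| = √20600 / √7000 ≈ 1.715.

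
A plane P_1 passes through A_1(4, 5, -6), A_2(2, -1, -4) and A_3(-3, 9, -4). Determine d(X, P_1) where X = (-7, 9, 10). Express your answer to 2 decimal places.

11.32

A_1A_2 = (-2, -6, 2), A_1A_3 = (-7, 4, 2); a normal to P_1 is A_1A_2 × A_1A_3 = (-20, -10, -50).
Using A_1: P_1 has equation -20x - 10y - 50z = 170.
n·X − d = (-20)·(-7) + (-10)·(9) + (-50)·(10) − 170 = -620; |n| = √3000.
Distance = |-620| / √3000 = 620/√3000 ≈ 11.32.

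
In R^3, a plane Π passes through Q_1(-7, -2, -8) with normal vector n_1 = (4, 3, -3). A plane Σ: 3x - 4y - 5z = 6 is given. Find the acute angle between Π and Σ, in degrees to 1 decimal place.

68.7

Π: n_1·r = n_1·Q_1 gives 4x + 3y - 3z = -10.
cos θ = |n₁·n₂| / (|n₁||n₂|) = |15| / (√34 · √50).
θ = arccos(0.36380) ≈ 68.7°.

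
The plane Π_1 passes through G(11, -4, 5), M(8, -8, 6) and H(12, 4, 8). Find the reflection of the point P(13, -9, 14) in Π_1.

GM = (-3, -4, 1), GH = (1, 8, 3); a normal to Π_1 is GM × GH = (-20, 10, -20).
Using G: Π_1 has equation -20x + 10y - 20z = -360.
λ = (n·P − d)/|n|² = (-630 − (-360))/900 = -3/10.
Reflection = P − 2λn = (13, -9, 14) − (-3/5)·(-20, 10, -20) = (1, -3, 2).

(1, -3, 2)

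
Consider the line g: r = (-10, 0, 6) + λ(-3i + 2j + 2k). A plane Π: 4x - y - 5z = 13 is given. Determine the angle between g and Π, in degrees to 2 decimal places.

sin θ = |n·v| / (|n||v|) = |-24| / (√42 · √17) = 0.89818.
θ ≈ 63.92°.

63.92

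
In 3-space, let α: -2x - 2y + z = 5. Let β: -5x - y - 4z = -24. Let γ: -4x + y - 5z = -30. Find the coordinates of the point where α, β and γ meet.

Solving the 3×3 linear system -2x - 2y + z = 5, -5x - y - 4z = -24, -4x + y - 5z = -30 (e.g. by elimination or Cramer's rule, determinant = -9) gives (1, -1, 5).

(1, -1, 5)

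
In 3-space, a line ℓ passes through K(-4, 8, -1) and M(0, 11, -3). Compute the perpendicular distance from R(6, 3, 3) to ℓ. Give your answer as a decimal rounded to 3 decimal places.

A direction vector for ℓ is M − K = (4, 3, -2).
Taking (-4, 8, -1) on ℓ with direction v = (4, 3, -2): w = R − (-4, 8, -1) = (10, -5, 4), and w × v = (-2, 36, 50).
Distance = |w × v| / |v| = √3800 / √29 ≈ 11.447.

11.447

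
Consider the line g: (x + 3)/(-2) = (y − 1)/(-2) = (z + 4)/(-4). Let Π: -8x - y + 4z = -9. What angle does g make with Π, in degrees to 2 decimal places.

2.60

g has direction (-2, -2, -4) through (-3, 1, -4).
sin θ = |n·v| / (|n||v|) = |2| / (√81 · √24) = 0.04536.
θ ≈ 2.60°.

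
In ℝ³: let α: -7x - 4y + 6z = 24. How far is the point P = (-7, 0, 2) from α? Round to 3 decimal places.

3.682

n·P − d = (-7)·(-7) + (-4)·(0) + (6)·(2) − 24 = 37; |n| = √101.
Distance = |37| / √101 = 37/√101 ≈ 3.682.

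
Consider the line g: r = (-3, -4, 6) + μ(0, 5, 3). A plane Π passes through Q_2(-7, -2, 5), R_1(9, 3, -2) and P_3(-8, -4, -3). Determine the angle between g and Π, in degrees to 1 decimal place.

Q_2R_1 = (16, 5, -7), Q_2P_3 = (-1, -2, -8); a normal to Π is Q_2R_1 × Q_2P_3 = (-54, 135, -27).
Using Q_2: Π has equation -54x + 135y - 27z = -27.
sin θ = |n·v| / (|n||v|) = |594| / (√21870 · √34) = 0.68885.
θ ≈ 43.5°.

43.5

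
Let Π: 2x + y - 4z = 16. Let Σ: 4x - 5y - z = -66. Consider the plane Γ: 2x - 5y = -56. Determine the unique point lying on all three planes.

Solving the 3×3 linear system 2x + y - 4z = 16, 4x - 5y - z = -66, 2x - 5y = -56 (e.g. by elimination or Cramer's rule, determinant = 28) gives (-8, 8, -6).

(-8, 8, -6)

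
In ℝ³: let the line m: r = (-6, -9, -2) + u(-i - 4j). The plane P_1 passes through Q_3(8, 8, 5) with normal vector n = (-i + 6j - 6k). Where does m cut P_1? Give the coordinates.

P_1: n·r = n·Q_3 gives -x + 6y - 6z = 10.
Substitute r = (-6, -9, -2) + t(-1, -4, 0) into the plane: -36 + (-23)t = 10, so t = -2.
Intersection: (-6, -9, -2) + (-2)·(-1, -4, 0) = (-4, -1, -2).

(-4, -1, -2)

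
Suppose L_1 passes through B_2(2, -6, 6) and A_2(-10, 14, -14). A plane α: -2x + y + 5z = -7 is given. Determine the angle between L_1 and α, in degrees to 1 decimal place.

19.4

A direction vector for L_1 is A_2 − B_2 = (-12, 20, -20).
sin θ = |n·v| / (|n||v|) = |-56| / (√30 · √944) = 0.33277.
θ ≈ 19.4°.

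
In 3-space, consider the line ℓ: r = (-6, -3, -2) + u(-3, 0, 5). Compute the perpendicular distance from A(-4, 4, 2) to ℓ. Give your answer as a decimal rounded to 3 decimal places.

7.952

Taking (-6, -3, -2) on ℓ with direction v = (-3, 0, 5): w = A − (-6, -3, -2) = (2, 7, 4), and w × v = (35, -22, 21).
Distance = |w × v| / |v| = √2150 / √34 ≈ 7.952.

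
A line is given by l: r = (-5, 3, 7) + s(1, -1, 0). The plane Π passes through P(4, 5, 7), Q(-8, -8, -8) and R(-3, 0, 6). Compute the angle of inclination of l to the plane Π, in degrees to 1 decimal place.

PQ = (-12, -13, -15), PR = (-7, -5, -1); a normal to Π is PQ × PR = (-62, 93, -31).
Using P: Π has equation -62x + 93y - 31z = 0.
sin θ = |n·v| / (|n||v|) = |-155| / (√13454 · √2) = 0.94491.
θ ≈ 70.9°.

70.9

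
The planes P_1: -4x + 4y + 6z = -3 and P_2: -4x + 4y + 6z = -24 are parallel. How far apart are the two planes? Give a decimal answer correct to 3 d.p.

Same normal n = (-4, 4, 6) with |n| = √68; distance = |-3 − (-24)| / |n| = 21/√68 ≈ 2.547.

2.547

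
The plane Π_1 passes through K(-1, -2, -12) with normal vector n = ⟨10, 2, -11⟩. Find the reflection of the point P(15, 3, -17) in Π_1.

(-5, -1, 5)

Π_1: n·r = n·K gives 10x + 2y - 11z = 118.
λ = (n·P − d)/|n|² = (343 − 118)/225 = 1.
Reflection = P − 2λn = (15, 3, -17) − 2·(10, 2, -11) = (-5, -1, 5).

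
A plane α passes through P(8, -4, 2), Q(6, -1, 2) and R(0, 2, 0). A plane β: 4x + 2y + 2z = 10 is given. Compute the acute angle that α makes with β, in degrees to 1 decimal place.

83.3

PQ = (-2, 3, 0), PR = (-8, 6, -2); a normal to α is PQ × PR = (-6, -4, 12).
Using P: α has equation -6x - 4y + 12z = -8.
cos θ = |n₁·n₂| / (|n₁||n₂|) = |-8| / (√196 · √24).
θ = arccos(0.11664) ≈ 83.3°.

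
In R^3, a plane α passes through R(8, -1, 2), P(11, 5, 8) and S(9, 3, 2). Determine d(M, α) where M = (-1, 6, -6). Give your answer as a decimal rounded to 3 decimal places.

8.250

RP = (3, 6, 6), RS = (1, 4, 0); a normal to α is RP × RS = (-24, 6, 6).
Using R: α has equation -24x + 6y + 6z = -186.
n·M − d = (-24)·(-1) + (6)·(6) + (6)·(-6) − (-186) = 210; |n| = √648.
Distance = |210| / √648 = 210/√648 ≈ 8.250.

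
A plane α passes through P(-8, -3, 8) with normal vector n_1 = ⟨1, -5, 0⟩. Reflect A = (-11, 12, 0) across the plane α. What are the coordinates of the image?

α: n_1·r = n_1·P gives x - 5y = 7.
λ = (n·A − d)/|n|² = (-71 − 7)/26 = -3.
Reflection = A − 2λn = (-11, 12, 0) − (-6)·(1, -5, 0) = (-5, -18, 0).

(-5, -18, 0)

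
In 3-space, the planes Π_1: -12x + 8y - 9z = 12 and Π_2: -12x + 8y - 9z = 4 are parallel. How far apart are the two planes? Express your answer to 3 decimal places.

0.471

Same normal n = (-12, 8, -9) with |n| = √289; distance = |12 − 4| / |n| = 8/√289 ≈ 0.471.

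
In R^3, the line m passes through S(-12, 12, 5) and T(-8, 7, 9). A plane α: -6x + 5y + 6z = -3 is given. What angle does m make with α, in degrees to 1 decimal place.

19.6

A direction vector for m is T − S = (4, -5, 4).
sin θ = |n·v| / (|n||v|) = |-25| / (√97 · √57) = 0.33621.
θ ≈ 19.6°.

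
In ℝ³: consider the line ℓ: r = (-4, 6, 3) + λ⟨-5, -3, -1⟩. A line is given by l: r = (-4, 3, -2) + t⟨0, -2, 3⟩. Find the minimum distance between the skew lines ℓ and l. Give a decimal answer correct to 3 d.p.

4.498

Common perpendicular direction n = (-5, -3, -1) × (0, -2, 3) = (-11, 15, 10).
With w = (-4, 3, -2) − (-4, 6, 3) = (0, -3, -5), w · n = -95.
Distance = |w · n| / |n| = |-95| / √446 ≈ 4.498.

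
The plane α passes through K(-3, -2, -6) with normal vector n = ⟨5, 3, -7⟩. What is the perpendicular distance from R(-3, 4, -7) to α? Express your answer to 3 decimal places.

2.744

α: n·r = n·K gives 5x + 3y - 7z = 21.
n·R − d = (5)·(-3) + (3)·(4) + (-7)·(-7) − 21 = 25; |n| = √83.
Distance = |25| / √83 = 25/√83 ≈ 2.744.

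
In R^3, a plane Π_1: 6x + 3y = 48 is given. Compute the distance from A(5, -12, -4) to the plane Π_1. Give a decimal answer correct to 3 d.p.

8.050

n·A − d = (6)·(5) + (3)·(-12) + (0)·(-4) − 48 = -54; |n| = √45.
Distance = |-54| / √45 = 54/√45 ≈ 8.050.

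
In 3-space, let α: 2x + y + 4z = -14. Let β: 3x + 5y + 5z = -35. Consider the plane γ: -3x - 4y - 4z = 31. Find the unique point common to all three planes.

Solving the 3×3 linear system 2x + y + 4z = -14, 3x + 5y + 5z = -35, -3x - 4y - 4z = 31 (e.g. by elimination or Cramer's rule, determinant = 9) gives (-5, -4, 0).

(-5, -4, 0)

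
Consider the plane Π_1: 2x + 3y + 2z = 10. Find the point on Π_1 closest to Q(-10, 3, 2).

(-8, 6, 4)

Foot = Q − λn with λ = (n·Q − d)/|n|² = (-7 − 10)/17 = -1.
Foot = (-10, 3, 2) − (-1)·(2, 3, 2) = (-8, 6, 4).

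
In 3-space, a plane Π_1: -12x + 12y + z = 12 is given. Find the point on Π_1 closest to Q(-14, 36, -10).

Foot = Q − λn with λ = (n·Q − d)/|n|² = (590 − 12)/289 = 2.
Foot = (-14, 36, -10) − 2·(-12, 12, 1) = (10, 12, -12).

(10, 12, -12)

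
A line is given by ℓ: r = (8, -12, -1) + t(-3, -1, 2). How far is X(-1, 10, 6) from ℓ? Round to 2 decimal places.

Taking (8, -12, -1) on ℓ with direction v = (-3, -1, 2): w = X − (8, -12, -1) = (-9, 22, 7), and w × v = (51, -3, 75).
Distance = |w × v| / |v| = √8235 / √14 ≈ 24.25.

24.25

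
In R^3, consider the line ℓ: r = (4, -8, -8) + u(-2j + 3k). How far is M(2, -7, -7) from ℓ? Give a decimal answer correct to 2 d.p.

Taking (4, -8, -8) on ℓ with direction v = (0, -2, 3): w = M − (4, -8, -8) = (-2, 1, 1), and w × v = (5, 6, 4).
Distance = |w × v| / |v| = √77 / √13 ≈ 2.43.

2.43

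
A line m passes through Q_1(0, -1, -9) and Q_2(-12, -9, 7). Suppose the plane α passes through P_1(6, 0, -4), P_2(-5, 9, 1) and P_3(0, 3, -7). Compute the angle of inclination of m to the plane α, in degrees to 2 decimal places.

A direction vector for m is Q_2 − Q_1 = (-12, -8, 16).
P_1P_2 = (-11, 9, 5), P_1P_3 = (-6, 3, -3); a normal to α is P_1P_2 × P_1P_3 = (-42, -63, 21).
Using P_1: α has equation -42x - 63y + 21z = -336.
sin θ = |n·v| / (|n||v|) = |1344| / (√6174 · √464) = 0.79407.
θ ≈ 52.57°.

52.57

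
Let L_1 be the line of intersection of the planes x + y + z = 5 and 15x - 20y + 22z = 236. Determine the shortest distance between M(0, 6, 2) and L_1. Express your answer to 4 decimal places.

Direction of L_1: (1, 1, 1) × (15, -20, 22) = (42, -7, -35).
A point on L_1: solving the two plane equations with x = 6 gives (6, -4, 3).
Taking (6, -4, 3) on L_1 with direction v = (42, -7, -35): w = M − (6, -4, 3) = (-6, 10, -1), and w × v = (-357, -252, -378).
Distance = |w × v| / |v| = √333837 / √3038 ≈ 10.4827.

10.4827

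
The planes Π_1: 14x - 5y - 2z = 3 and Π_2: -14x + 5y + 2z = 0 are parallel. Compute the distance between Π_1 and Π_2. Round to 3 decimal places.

Rescale Π_2 by 1/(-1): 14x - 5y - 2z = 0. Then distance = |3 − 0| / √225 ≈ 0.200.

0.200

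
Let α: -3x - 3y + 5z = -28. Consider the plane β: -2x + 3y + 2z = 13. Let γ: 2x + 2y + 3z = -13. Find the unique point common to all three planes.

(-4, 5, -5)

Solving the 3×3 linear system -3x - 3y + 5z = -28, -2x + 3y + 2z = 13, 2x + 2y + 3z = -13 (e.g. by elimination or Cramer's rule, determinant = -95) gives (-4, 5, -5).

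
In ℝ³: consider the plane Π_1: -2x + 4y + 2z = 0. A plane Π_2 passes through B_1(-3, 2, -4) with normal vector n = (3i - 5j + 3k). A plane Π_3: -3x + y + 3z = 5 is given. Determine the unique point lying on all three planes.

(-7, -1, -5)

Π_2: n·r = n·B_1 gives 3x - 5y + 3z = -31.
Solving the 3×3 linear system -2x + 4y + 2z = 0, 3x - 5y + 3z = -31, -3x + y + 3z = 5 (e.g. by elimination or Cramer's rule, determinant = -60) gives (-7, -1, -5).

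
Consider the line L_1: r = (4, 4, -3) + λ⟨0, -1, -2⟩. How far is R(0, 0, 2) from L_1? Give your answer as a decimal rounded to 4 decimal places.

Taking (4, 4, -3) on L_1 with direction v = (0, -1, -2): w = R − (4, 4, -3) = (-4, -4, 5), and w × v = (13, -8, 4).
Distance = |w × v| / |v| = √249 / √5 ≈ 7.0569.

7.0569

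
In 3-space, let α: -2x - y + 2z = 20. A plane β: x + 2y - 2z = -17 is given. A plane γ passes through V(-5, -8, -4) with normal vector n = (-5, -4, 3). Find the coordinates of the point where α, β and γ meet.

γ: n·r = n·V gives -5x - 4y + 3z = 45.
Solving the 3×3 linear system -2x - y + 2z = 20, x + 2y - 2z = -17, -5x - 4y + 3z = 45 (e.g. by elimination or Cramer's rule, determinant = 9) gives (-5, -2, 4).

(-5, -2, 4)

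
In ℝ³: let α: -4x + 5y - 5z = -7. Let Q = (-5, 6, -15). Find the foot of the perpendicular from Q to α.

(3, -4, -5)

Foot = Q − λn with λ = (n·Q − d)/|n|² = (125 − (-7))/66 = 2.
Foot = (-5, 6, -15) − 2·(-4, 5, -5) = (3, -4, -5).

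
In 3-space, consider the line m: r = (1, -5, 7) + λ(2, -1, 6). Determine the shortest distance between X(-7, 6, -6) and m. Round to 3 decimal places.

Taking (1, -5, 7) on m with direction v = (2, -1, 6): w = X − (1, -5, 7) = (-8, 11, -13), and w × v = (53, 22, -14).
Distance = |w × v| / |v| = √3489 / √41 ≈ 9.225.

9.225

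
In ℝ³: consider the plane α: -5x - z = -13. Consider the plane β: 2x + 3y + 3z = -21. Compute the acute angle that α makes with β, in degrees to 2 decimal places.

cos θ = |n₁·n₂| / (|n₁||n₂|) = |-13| / (√26 · √22).
θ = arccos(0.54356) ≈ 57.07°.

57.07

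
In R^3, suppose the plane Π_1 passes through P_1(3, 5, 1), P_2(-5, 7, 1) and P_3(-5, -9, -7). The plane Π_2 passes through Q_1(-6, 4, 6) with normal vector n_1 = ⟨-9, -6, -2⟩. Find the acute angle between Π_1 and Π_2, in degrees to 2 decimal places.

P_1P_2 = (-8, 2, 0), P_1P_3 = (-8, -14, -8); a normal to Π_1 is P_1P_2 × P_1P_3 = (-16, -64, 128).
Using P_1: Π_1 has equation -16x - 64y + 128z = -240.
Π_2: n_1·r = n_1·Q_1 gives -9x - 6y - 2z = 18.
cos θ = |n₁·n₂| / (|n₁||n₂|) = |272| / (√20736 · √121).
θ = arccos(0.17172) ≈ 80.11°.

80.11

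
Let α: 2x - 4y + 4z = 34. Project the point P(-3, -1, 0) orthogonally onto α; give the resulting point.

Foot = P − λn with λ = (n·P − d)/|n|² = (-2 − 34)/36 = -1.
Foot = (-3, -1, 0) − (-1)·(2, -4, 4) = (-1, -5, 4).

(-1, -5, 4)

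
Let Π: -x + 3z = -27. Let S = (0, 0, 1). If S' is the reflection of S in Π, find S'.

(6, 0, -17)

λ = (n·S − d)/|n|² = (3 − (-27))/10 = 3.
Reflection = S − 2λn = (0, 0, 1) − 6·(-1, 0, 3) = (6, 0, -17).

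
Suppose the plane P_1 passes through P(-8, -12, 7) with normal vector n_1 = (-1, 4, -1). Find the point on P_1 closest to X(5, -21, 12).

(2, -9, 9)

P_1: n_1·r = n_1·P gives -x + 4y - z = -47.
Foot = X − λn with λ = (n·X − d)/|n|² = (-101 − (-47))/18 = -3.
Foot = (5, -21, 12) − (-3)·(-1, 4, -1) = (2, -9, 9).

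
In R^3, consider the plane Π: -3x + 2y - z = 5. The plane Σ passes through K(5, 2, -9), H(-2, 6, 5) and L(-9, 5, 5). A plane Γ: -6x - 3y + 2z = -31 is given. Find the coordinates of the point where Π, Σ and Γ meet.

(2, 3, -5)

KH = (-7, 4, 14), KL = (-14, 3, 14); a normal to Σ is KH × KL = (14, -98, 35).
Using K: Σ has equation 14x - 98y + 35z = -441.
Solving the 3×3 linear system -3x + 2y - z = 5, 14x - 98y + 35z = -441, -6x - 3y + 2z = -31 (e.g. by elimination or Cramer's rule, determinant = 427) gives (2, 3, -5).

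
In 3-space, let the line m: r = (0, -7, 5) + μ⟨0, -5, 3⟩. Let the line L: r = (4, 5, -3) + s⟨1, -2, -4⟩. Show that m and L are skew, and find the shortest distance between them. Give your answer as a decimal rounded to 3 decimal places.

3.753

Common perpendicular direction n = (0, -5, 3) × (1, -2, -4) = (26, 3, 5).
With w = (4, 5, -3) − (0, -7, 5) = (4, 12, -8), w · n = 100.
Since n ≠ 0 the lines are not parallel, and w · n = 100 ≠ 0 so they do not intersect; hence they are skew.
Distance = |w · n| / |n| = |100| / √710 ≈ 3.753.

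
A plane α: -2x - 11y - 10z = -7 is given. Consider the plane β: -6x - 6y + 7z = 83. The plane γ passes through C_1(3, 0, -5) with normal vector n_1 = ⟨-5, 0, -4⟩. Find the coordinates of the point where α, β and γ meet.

γ: n_1·r = n_1·C_1 gives -5x - 4z = 5.
Solving the 3×3 linear system -2x - 11y - 10z = -7, -6x - 6y + 7z = 83, -5x - 4z = 5 (e.g. by elimination or Cramer's rule, determinant = 901) gives (-5, -3, 5).

(-5, -3, 5)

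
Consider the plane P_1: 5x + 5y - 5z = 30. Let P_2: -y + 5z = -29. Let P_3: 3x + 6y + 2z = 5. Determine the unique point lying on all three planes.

(-3, 4, -5)

Solving the 3×3 linear system 5x + 5y - 5z = 30, -y + 5z = -29, 3x + 6y + 2z = 5 (e.g. by elimination or Cramer's rule, determinant = -100) gives (-3, 4, -5).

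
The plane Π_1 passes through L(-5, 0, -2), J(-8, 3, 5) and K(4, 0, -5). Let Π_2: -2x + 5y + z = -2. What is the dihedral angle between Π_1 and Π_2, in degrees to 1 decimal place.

38.7

LJ = (-3, 3, 7), LK = (9, 0, -3); a normal to Π_1 is LJ × LK = (-9, 54, -27).
Using L: Π_1 has equation -9x + 54y - 27z = 99.
cos θ = |n₁·n₂| / (|n₁||n₂|) = |261| / (√3726 · √30).
θ = arccos(0.78065) ≈ 38.7°.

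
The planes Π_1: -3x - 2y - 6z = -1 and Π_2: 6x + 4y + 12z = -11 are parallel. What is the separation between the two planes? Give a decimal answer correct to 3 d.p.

Rescale Π_2 by 1/(-2): -3x - 2y - 6z = 11/2. Then distance = |-1 − (11/2)| / √49 ≈ 0.929.

0.929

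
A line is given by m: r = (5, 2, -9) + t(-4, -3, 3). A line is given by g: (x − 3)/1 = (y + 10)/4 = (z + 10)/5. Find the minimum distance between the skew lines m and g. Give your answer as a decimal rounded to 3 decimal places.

5.533

g has direction (1, 4, 5) through (3, -10, -10).
Common perpendicular direction n = (-4, -3, 3) × (1, 4, 5) = (-27, 23, -13).
With w = (3, -10, -10) − (5, 2, -9) = (-2, -12, -1), w · n = -209.
Distance = |w · n| / |n| = |-209| / √1427 ≈ 5.533.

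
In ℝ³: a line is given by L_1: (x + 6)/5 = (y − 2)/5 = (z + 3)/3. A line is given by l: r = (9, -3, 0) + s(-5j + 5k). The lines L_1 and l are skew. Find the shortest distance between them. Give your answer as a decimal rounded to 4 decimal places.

L_1 has direction (5, 5, 3) through (-6, 2, -3).
Common perpendicular direction n = (5, 5, 3) × (0, -5, 5) = (40, -25, -25).
With w = (9, -3, 0) − (-6, 2, -3) = (15, -5, 3), w · n = 650.
Distance = |w · n| / |n| = |650| / √2850 ≈ 12.1756.

12.1756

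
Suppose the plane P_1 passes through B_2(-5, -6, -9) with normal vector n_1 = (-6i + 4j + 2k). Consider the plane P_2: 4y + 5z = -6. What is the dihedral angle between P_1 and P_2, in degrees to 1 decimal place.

57.1

P_1: n_1·r = n_1·B_2 gives -6x + 4y + 2z = -12.
cos θ = |n₁·n₂| / (|n₁||n₂|) = |26| / (√56 · √41).
θ = arccos(0.54261) ≈ 57.1°.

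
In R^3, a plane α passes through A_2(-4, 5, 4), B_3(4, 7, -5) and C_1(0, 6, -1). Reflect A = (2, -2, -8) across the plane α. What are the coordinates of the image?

A_2B_3 = (8, 2, -9), A_2C_1 = (4, 1, -5); a normal to α is A_2B_3 × A_2C_1 = (-1, 4, 0).
Using A_2: α has equation -x + 4y = 24.
λ = (n·A − d)/|n|² = (-10 − 24)/17 = -2.
Reflection = A − 2λn = (2, -2, -8) − (-4)·(-1, 4, 0) = (-2, 14, -8).

(-2, 14, -8)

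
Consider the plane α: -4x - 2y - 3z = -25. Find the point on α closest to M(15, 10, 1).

Foot = M − λn with λ = (n·M − d)/|n|² = (-83 − (-25))/29 = -2.
Foot = (15, 10, 1) − (-2)·(-4, -2, -3) = (7, 6, -5).

(7, 6, -5)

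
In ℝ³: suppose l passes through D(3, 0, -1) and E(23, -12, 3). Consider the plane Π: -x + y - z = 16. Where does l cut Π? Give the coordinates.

(-7, 6, -3)

A direction vector for l is E − D = (20, -12, 4).
Substitute r = (3, 0, -1) + t(20, -12, 4) into the plane: -2 + (-36)t = 16, so t = -1/2.
Intersection: (3, 0, -1) + (-1/2)·(20, -12, 4) = (-7, 6, -3).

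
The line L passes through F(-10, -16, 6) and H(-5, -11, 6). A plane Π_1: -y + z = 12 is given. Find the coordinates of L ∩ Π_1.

(0, -6, 6)

A direction vector for L is H − F = (5, 5, 0).
Substitute r = (-10, -16, 6) + t(5, 5, 0) into the plane: 22 + (-5)t = 12, so t = 2.
Intersection: (-10, -16, 6) + 2·(5, 5, 0) = (0, -6, 6).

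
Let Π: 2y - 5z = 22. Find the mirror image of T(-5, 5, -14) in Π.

λ = (n·T − d)/|n|² = (80 − 22)/29 = 2.
Reflection = T − 2λn = (-5, 5, -14) − 4·(0, 2, -5) = (-5, -3, 6).

(-5, -3, 6)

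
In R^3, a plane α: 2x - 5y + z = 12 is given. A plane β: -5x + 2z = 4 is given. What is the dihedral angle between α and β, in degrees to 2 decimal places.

74.26

cos θ = |n₁·n₂| / (|n₁||n₂|) = |-8| / (√30 · √29).
θ = arccos(0.27123) ≈ 74.26°.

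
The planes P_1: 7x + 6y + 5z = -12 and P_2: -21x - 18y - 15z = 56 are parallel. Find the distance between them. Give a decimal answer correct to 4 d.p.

0.6356

Rescale P_2 by 1/(-3): 7x + 6y + 5z = -56/3. Then distance = |-12 − (-56/3)| / √110 ≈ 0.6356.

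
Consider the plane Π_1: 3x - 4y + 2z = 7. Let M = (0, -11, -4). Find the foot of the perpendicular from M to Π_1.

Foot = M − λn with λ = (n·M − d)/|n|² = (36 − 7)/29 = 1.
Foot = (0, -11, -4) − 1·(3, -4, 2) = (-3, -7, -6).

(-3, -7, -6)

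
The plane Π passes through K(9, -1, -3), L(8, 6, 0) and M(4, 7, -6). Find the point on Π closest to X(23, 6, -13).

KL = (-1, 7, 3), KM = (-5, 8, -3); a normal to Π is KL × KM = (-45, -18, 27).
Using K: Π has equation -45x - 18y + 27z = -468.
Foot = X − λn with λ = (n·X − d)/|n|² = (-1494 − (-468))/3078 = -1/3.
Foot = (23, 6, -13) − (-1/3)·(-45, -18, 27) = (8, 0, -4).

(8, 0, -4)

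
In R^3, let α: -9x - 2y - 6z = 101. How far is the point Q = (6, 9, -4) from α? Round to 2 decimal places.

n·Q − d = (-9)·(6) + (-2)·(9) + (-6)·(-4) − 101 = -149; |n| = √121.
Distance = |-149| / √121 = 149/√121 ≈ 13.55.

13.55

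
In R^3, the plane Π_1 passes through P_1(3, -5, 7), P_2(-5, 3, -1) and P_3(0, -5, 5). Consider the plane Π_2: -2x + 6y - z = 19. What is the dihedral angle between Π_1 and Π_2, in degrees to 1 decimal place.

73.0

P_1P_2 = (-8, 8, -8), P_1P_3 = (-3, 0, -2); a normal to Π_1 is P_1P_2 × P_1P_3 = (-16, 8, 24).
Using P_1: Π_1 has equation -16x + 8y + 24z = 80.
cos θ = |n₁·n₂| / (|n₁||n₂|) = |56| / (√896 · √41).
θ = arccos(0.29217) ≈ 73.0°.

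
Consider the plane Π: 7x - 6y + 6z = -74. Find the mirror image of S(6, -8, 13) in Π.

λ = (n·S − d)/|n|² = (168 − (-74))/121 = 2.
Reflection = S − 2λn = (6, -8, 13) − 4·(7, -6, 6) = (-22, 16, -11).

(-22, 16, -11)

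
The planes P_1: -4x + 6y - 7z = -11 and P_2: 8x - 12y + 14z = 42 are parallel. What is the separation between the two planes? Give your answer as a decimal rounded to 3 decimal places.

Rescale P_2 by 1/(-2): -4x + 6y - 7z = -21. Then distance = |-11 − (-21)| / √101 ≈ 0.995.

0.995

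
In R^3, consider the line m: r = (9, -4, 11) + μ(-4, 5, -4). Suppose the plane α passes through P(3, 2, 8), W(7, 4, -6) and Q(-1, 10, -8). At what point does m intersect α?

(5, 1, 7)

PW = (4, 2, -14), PQ = (-4, 8, -16); a normal to α is PW × PQ = (80, 120, 40).
Using P: α has equation 80x + 120y + 40z = 800.
Substitute r = (9, -4, 11) + t(-4, 5, -4) into the plane: 680 + 120t = 800, so t = 1.
Intersection: (9, -4, 11) + 1·(-4, 5, -4) = (5, 1, 7).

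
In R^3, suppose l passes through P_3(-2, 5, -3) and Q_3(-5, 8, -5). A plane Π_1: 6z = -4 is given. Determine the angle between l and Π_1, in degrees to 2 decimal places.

A direction vector for l is Q_3 − P_3 = (-3, 3, -2).
sin θ = |n·v| / (|n||v|) = |-12| / (√36 · √22) = 0.42640.
θ ≈ 25.24°.

25.24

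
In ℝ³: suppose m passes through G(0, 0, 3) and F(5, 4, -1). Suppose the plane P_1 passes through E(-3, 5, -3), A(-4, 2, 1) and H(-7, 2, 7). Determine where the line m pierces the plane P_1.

A direction vector for m is F − G = (5, 4, -4).
EA = (-1, -3, 4), EH = (-4, -3, 10); a normal to P_1 is EA × EH = (-18, -6, -9).
Using E: P_1 has equation -18x - 6y - 9z = 51.
Substitute r = (0, 0, 3) + t(5, 4, -4) into the plane: -27 + (-78)t = 51, so t = -1.
Intersection: (0, 0, 3) + (-1)·(5, 4, -4) = (-5, -4, 7).

(-5, -4, 7)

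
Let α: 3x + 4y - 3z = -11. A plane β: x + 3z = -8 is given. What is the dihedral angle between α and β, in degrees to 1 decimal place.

cos θ = |n₁·n₂| / (|n₁||n₂|) = |-6| / (√34 · √10).
θ = arccos(0.32540) ≈ 71.0°.

71.0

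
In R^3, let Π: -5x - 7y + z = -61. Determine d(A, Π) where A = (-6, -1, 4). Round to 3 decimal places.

11.778

n·A − d = (-5)·(-6) + (-7)·(-1) + (1)·(4) − (-61) = 102; |n| = √75.
Distance = |102| / √75 = 102/√75 ≈ 11.778.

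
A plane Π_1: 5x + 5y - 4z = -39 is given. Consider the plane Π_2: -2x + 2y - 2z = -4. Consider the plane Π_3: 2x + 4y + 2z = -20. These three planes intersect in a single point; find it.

Solving the 3×3 linear system 5x + 5y - 4z = -39, -2x + 2y - 2z = -4, 2x + 4y + 2z = -20 (e.g. by elimination or Cramer's rule, determinant = 108) gives (-3, -4, 1).

(-3, -4, 1)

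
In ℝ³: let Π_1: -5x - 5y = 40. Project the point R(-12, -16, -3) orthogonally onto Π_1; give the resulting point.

(-2, -6, -3)

Foot = R − λn with λ = (n·R − d)/|n|² = (140 − 40)/50 = 2.
Foot = (-12, -16, -3) − 2·(-5, -5, 0) = (-2, -6, -3).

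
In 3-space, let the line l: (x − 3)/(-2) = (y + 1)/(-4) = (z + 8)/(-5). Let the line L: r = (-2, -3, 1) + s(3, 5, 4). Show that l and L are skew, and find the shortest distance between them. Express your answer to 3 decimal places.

1.123

l has direction (-2, -4, -5) through (3, -1, -8).
Common perpendicular direction n = (-2, -4, -5) × (3, 5, 4) = (9, -7, 2).
With w = (-2, -3, 1) − (3, -1, -8) = (-5, -2, 9), w · n = -13.
Since n ≠ 0 the lines are not parallel, and w · n = -13 ≠ 0 so they do not intersect; hence they are skew.
Distance = |w · n| / |n| = |-13| / √134 ≈ 1.123.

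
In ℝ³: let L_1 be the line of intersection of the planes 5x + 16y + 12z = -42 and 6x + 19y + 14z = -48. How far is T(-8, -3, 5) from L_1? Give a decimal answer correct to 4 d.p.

15.9239

Direction of L_1: (5, 16, 12) × (6, 19, 14) = (-4, 2, -1).
A point on L_1: solving the two plane equations with x = 2 gives (2, 2, -7).
Taking (2, 2, -7) on L_1 with direction v = (-4, 2, -1): w = T − (2, 2, -7) = (-10, -5, 12), and w × v = (-19, -58, -40).
Distance = |w × v| / |v| = √5325 / √21 ≈ 15.9239.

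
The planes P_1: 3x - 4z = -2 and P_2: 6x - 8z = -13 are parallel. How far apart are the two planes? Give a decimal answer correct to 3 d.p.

0.900

Rescale P_2 by 1/2: 3x - 4z = -13/2. Then distance = |-2 − (-13/2)| / √25 ≈ 0.900.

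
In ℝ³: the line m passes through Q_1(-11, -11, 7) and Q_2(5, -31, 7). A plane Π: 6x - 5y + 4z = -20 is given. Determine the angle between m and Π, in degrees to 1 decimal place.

A direction vector for m is Q_2 − Q_1 = (16, -20, 0).
sin θ = |n·v| / (|n||v|) = |196| / (√77 · √656) = 0.87208.
θ ≈ 60.7°.

60.7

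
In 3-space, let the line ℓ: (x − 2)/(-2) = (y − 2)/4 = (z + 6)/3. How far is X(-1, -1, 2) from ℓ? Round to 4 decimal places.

8.4159

ℓ has direction (-2, 4, 3) through (2, 2, -6).
Taking (2, 2, -6) on ℓ with direction v = (-2, 4, 3): w = X − (2, 2, -6) = (-3, -3, 8), and w × v = (-41, -7, -18).
Distance = |w × v| / |v| = √2054 / √29 ≈ 8.4159.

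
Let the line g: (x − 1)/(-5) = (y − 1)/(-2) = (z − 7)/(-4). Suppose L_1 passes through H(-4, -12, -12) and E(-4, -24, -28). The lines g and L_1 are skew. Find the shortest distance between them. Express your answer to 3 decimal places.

g has direction (-5, -2, -4) through (1, 1, 7).
A direction vector for L_1 is E − H = (0, -12, -16).
Common perpendicular direction n = (-5, -2, -4) × (0, -12, -16) = (-16, -80, 60).
With w = (-4, -12, -12) − (1, 1, 7) = (-5, -13, -19), w · n = -20.
Distance = |w · n| / |n| = |-20| / √10256 ≈ 0.197.

0.197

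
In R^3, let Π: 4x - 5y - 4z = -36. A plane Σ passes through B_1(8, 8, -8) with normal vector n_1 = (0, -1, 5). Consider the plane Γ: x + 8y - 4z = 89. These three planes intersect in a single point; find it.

(-7, 8, -8)

Σ: n_1·r = n_1·B_1 gives -y + 5z = -48.
Solving the 3×3 linear system 4x - 5y - 4z = -36, -y + 5z = -48, x + 8y - 4z = 89 (e.g. by elimination or Cramer's rule, determinant = -173) gives (-7, 8, -8).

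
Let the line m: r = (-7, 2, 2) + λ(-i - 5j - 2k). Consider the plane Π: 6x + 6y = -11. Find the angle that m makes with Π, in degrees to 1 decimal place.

sin θ = |n·v| / (|n||v|) = |-36| / (√72 · √30) = 0.77460.
θ ≈ 50.8°.

50.8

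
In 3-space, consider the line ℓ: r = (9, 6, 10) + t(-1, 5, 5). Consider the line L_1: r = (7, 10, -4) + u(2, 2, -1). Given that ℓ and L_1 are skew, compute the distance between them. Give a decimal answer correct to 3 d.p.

11.031

Common perpendicular direction n = (-1, 5, 5) × (2, 2, -1) = (-15, 9, -12).
With w = (7, 10, -4) − (9, 6, 10) = (-2, 4, -14), w · n = 234.
Distance = |w · n| / |n| = |234| / √450 ≈ 11.031.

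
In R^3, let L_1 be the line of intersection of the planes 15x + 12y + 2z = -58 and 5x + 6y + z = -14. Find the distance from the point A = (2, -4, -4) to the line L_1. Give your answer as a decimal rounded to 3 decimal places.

10.785

Direction of L_1: (15, 12, 2) × (5, 6, 1) = (0, -5, 30).
A point on L_1: solving the two plane equations with y = 2 gives (-6, 2, 4).
Taking (-6, 2, 4) on L_1 with direction v = (0, -5, 30): w = A − (-6, 2, 4) = (8, -6, -8), and w × v = (-220, -240, -40).
Distance = |w × v| / |v| = √107600 / √925 ≈ 10.785.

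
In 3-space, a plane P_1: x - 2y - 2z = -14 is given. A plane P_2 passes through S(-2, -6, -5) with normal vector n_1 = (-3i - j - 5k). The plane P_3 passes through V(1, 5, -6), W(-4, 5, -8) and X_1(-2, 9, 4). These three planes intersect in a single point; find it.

P_2: n_1·r = n_1·S gives -3x - y - 5z = 37.
VW = (-5, 0, -2), VX_1 = (-3, 4, 10); a normal to P_3 is VW × VX_1 = (8, 56, -20).
Using V: P_3 has equation 8x + 56y - 20z = 408.
Solving the 3×3 linear system x - 2y - 2z = -14, -3x - y - 5z = 37, 8x + 56y - 20z = 408 (e.g. by elimination or Cramer's rule, determinant = 820) gives (-8, 7, -4).

(-8, 7, -4)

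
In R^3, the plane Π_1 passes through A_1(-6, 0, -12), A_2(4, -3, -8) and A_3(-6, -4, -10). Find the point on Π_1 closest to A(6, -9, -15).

A_1A_2 = (10, -3, 4), A_1A_3 = (0, -4, 2); a normal to Π_1 is A_1A_2 × A_1A_3 = (10, -20, -40).
Using A_1: Π_1 has equation 10x - 20y - 40z = 420.
Foot = A − λn with λ = (n·A − d)/|n|² = (840 − 420)/2100 = 1/5.
Foot = (6, -9, -15) − (1/5)·(10, -20, -40) = (4, -5, -7).

(4, -5, -7)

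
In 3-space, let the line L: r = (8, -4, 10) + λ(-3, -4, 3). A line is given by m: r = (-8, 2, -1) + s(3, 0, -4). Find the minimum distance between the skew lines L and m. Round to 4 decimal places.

Common perpendicular direction n = (-3, -4, 3) × (3, 0, -4) = (16, -3, 12).
With w = (-8, 2, -1) − (8, -4, 10) = (-16, 6, -11), w · n = -406.
Distance = |w · n| / |n| = |-406| / √409 ≈ 20.0754.

20.0754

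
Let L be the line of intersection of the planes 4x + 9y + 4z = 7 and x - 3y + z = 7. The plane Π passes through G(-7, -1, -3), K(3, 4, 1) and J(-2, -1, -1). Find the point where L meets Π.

Direction of L: (4, 9, 4) × (1, -3, 1) = (21, 0, -21).
A point on L: solving the two plane equations with x = 7 gives (7, -1, -3).
GK = (10, 5, 4), GJ = (5, 0, 2); a normal to Π is GK × GJ = (10, 0, -25).
Using G: Π has equation 10x - 25z = 5.
Substitute r = (7, -1, -3) + t(21, 0, -21) into the plane: 145 + 735t = 5, so t = -4/21.
Intersection: (7, -1, -3) + (-4/21)·(21, 0, -21) = (3, -1, 1).

(3, -1, 1)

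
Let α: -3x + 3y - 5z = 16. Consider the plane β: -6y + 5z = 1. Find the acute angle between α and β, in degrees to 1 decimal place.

cos θ = |n₁·n₂| / (|n₁||n₂|) = |-43| / (√43 · √61).
θ = arccos(0.83959) ≈ 32.9°.

32.9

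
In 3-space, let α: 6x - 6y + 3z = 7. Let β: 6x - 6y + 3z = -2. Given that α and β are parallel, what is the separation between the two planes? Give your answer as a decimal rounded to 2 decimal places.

1.00

Same normal n = (6, -6, 3) with |n| = √81; distance = |7 − (-2)| / |n| = 9/√81 ≈ 1.00.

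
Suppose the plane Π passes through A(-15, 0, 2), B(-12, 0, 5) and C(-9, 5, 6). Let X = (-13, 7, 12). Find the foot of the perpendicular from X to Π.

AB = (3, 0, 3), AC = (6, 5, 4); a normal to Π is AB × AC = (-15, 6, 15).
Using A: Π has equation -15x + 6y + 15z = 255.
Foot = X − λn with λ = (n·X − d)/|n|² = (417 − 255)/486 = 1/3.
Foot = (-13, 7, 12) − (1/3)·(-15, 6, 15) = (-8, 5, 7).

(-8, 5, 7)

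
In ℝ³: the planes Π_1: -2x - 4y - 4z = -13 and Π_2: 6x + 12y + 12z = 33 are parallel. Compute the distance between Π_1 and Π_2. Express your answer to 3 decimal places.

Rescale Π_2 by 1/(-3): -2x - 4y - 4z = -11. Then distance = |-13 − (-11)| / √36 ≈ 0.333.

0.333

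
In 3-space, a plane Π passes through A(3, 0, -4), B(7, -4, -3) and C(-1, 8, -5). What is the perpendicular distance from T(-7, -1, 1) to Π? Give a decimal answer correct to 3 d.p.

AB = (4, -4, 1), AC = (-4, 8, -1); a normal to Π is AB × AC = (-4, 0, 16).
Using A: Π has equation -4x + 16z = -76.
n·T − d = (-4)·(-7) + (0)·(-1) + (16)·(1) − (-76) = 120; |n| = √272.
Distance = |120| / √272 = 120/√272 ≈ 7.276.

7.276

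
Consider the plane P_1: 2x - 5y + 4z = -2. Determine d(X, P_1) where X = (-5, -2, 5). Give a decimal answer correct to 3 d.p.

n·X − d = (2)·(-5) + (-5)·(-2) + (4)·(5) − (-2) = 22; |n| = √45.
Distance = |22| / √45 = 22/√45 ≈ 3.280.

3.280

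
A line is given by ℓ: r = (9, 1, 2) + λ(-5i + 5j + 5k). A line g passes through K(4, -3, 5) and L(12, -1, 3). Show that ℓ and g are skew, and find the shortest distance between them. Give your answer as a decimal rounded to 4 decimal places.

2.7578

A direction vector for g is L − K = (8, 2, -2).
Common perpendicular direction n = (-5, 5, 5) × (8, 2, -2) = (-20, 30, -50).
With w = (4, -3, 5) − (9, 1, 2) = (-5, -4, 3), w · n = -170.
Since n ≠ 0 the lines are not parallel, and w · n = -170 ≠ 0 so they do not intersect; hence they are skew.
Distance = |w · n| / |n| = |-170| / √3800 ≈ 2.7578.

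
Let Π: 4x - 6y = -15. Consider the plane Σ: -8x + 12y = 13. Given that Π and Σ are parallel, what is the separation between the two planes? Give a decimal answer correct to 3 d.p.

1.179

Rescale Σ by 1/(-2): 4x - 6y = -13/2. Then distance = |-15 − (-13/2)| / √52 ≈ 1.179.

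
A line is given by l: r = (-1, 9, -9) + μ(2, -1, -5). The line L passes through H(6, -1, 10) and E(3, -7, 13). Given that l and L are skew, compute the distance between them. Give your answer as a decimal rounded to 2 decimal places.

16.23

A direction vector for L is E − H = (-3, -6, 3).
Common perpendicular direction n = (2, -1, -5) × (-3, -6, 3) = (-33, 9, -15).
With w = (6, -1, 10) − (-1, 9, -9) = (7, -10, 19), w · n = -606.
Distance = |w · n| / |n| = |-606| / √1395 ≈ 16.23.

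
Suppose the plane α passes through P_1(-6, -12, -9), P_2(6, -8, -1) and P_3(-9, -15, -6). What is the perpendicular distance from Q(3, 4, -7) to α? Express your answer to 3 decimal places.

P_1P_2 = (12, 4, 8), P_1P_3 = (-3, -3, 3); a normal to α is P_1P_2 × P_1P_3 = (36, -60, -24).
Using P_1: α has equation 36x - 60y - 24z = 720.
n·Q − d = (36)·(3) + (-60)·(4) + (-24)·(-7) − 720 = -684; |n| = √5472.
Distance = |-684| / √5472 = 684/√5472 ≈ 9.247.

9.247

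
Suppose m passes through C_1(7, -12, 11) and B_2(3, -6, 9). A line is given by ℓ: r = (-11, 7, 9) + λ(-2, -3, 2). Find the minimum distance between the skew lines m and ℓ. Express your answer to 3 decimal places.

A direction vector for m is B_2 − C_1 = (-4, 6, -2).
Common perpendicular direction n = (-4, 6, -2) × (-2, -3, 2) = (6, 12, 24).
With w = (-11, 7, 9) − (7, -12, 11) = (-18, 19, -2), w · n = 72.
Distance = |w · n| / |n| = |72| / √756 ≈ 2.619.

2.619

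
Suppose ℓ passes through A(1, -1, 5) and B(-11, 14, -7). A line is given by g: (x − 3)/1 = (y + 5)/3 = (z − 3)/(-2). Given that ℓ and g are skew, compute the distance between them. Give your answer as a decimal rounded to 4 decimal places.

4.1139

A direction vector for ℓ is B − A = (-12, 15, -12).
g has direction (1, 3, -2) through (3, -5, 3).
Common perpendicular direction n = (-12, 15, -12) × (1, 3, -2) = (6, -36, -51).
With w = (3, -5, 3) − (1, -1, 5) = (2, -4, -2), w · n = 258.
Distance = |w · n| / |n| = |258| / √3933 ≈ 4.1139.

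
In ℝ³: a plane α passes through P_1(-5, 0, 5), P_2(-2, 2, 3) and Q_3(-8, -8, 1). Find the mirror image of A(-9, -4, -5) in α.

(-1, -10, 1)

P_1P_2 = (3, 2, -2), P_1Q_3 = (-3, -8, -4); a normal to α is P_1P_2 × P_1Q_3 = (-24, 18, -18).
Using P_1: α has equation -24x + 18y - 18z = 30.
λ = (n·A − d)/|n|² = (234 − 30)/1224 = 1/6.
Reflection = A − 2λn = (-9, -4, -5) − (1/3)·(-24, 18, -18) = (-1, -10, 1).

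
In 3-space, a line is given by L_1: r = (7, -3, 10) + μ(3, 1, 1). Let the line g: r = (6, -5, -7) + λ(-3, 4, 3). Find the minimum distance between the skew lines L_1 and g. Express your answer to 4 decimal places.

11.9571

Common perpendicular direction n = (3, 1, 1) × (-3, 4, 3) = (-1, -12, 15).
With w = (6, -5, -7) − (7, -3, 10) = (-1, -2, -17), w · n = -230.
Distance = |w · n| / |n| = |-230| / √370 ≈ 11.9571.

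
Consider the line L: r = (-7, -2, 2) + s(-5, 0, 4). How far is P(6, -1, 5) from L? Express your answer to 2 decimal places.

10.51

Taking (-7, -2, 2) on L with direction v = (-5, 0, 4): w = P − (-7, -2, 2) = (13, 1, 3), and w × v = (4, -67, 5).
Distance = |w × v| / |v| = √4530 / √41 ≈ 10.51.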